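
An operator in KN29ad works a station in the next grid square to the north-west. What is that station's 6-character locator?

Longitude subsquare a = 0; −1 → -1, wraps to 23 = x, carry into square.
Longitude square 2; −1 → 1.
Latitude subsquare d = 3; +1 → 4 = e.

KN19xe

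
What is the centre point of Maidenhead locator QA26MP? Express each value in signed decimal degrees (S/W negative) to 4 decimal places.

-83.3542, 145.0417

Field Q=16, A=0: +16·20° lon, +0·10° lat → SW at lon 140°, lat -90°.
Square 2, 6: +2·2° lon, +6·1° lat → SW at lon 144°, lat -84°.
Subsquare m=12, p=15: +12·0.0833333° lon, +15·0.0416667° lat → SW at lon 145°, lat -83.375°.
Cell spans 0.0833333° lon × 0.0416667° lat. Centre is SW corner plus half of each.
latitude -83.3542, longitude 145.0417.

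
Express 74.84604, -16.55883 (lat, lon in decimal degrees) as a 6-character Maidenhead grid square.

Add 180° to longitude and 90° to latitude: 163.4412, 164.8460.
Field: lon ⌊163.4412/20⌋ = 8 → I; lat ⌊164.8460/10⌋ = 16 → Q.
Square: lon ⌊3.4412/2⌋ = 1; lat ⌊4.8460/1⌋ = 4.
Subsquare: lon ⌊1.4412/0.0833333⌋ = 17 → r; lat ⌊0.8460/0.0416667⌋ = 20 → u.

IQ14ru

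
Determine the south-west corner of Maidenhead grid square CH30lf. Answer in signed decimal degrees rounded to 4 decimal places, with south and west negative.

-19.7917, -133.0833

Field C=2, H=7: +2·20° lon, +7·10° lat → SW at lon -140°, lat -20°.
Square 3, 0: +3·2° lon, +0·1° lat → SW at lon -134°, lat -20°.
Subsquare l=11, f=5: +11·0.0833333° lon, +5·0.0416667° lat → SW at lon -133.083°, lat -19.7917°.
latitude -19.7917, longitude -133.0833.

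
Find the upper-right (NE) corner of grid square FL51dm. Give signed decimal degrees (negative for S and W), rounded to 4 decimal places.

Field F=5, L=11: +5·20° lon, +11·10° lat → SW at lon -80°, lat 20°.
Square 5, 1: +5·2° lon, +1·1° lat → SW at lon -70°, lat 21°.
Subsquare d=3, m=12: +3·0.0833333° lon, +12·0.0416667° lat → SW at lon -69.75°, lat 21.5°.
Cell spans 0.0833333° lon × 0.0416667° lat. NE corner is SW corner plus one full cell.
latitude 21.5417, longitude -69.6667.

21.5417, -69.6667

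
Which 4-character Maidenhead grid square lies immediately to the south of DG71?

Latitude square 1; −1 → 0.
The longitude characters are unchanged.

DG70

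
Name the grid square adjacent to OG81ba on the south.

OG80bx

Latitude subsquare a = 0; −1 → -1, wraps to 23 = x, carry into square.
Latitude square 1; −1 → 0.
The longitude characters are unchanged.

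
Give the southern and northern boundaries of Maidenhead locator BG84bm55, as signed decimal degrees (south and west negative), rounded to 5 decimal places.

-25.47917, -25.47500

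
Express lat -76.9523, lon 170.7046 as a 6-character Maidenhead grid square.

RB53ib

Offset from 180°W / 90°S: lon 350.7046°, lat 13.0477°.
Field (20°×10°, letters A–R): 350.7046/20 → 17 → R, 13.0477/10 → 1 → B; chars RB.
Square (2°×1°, digits 0–9): 10.7046/2 → 5, 3.0477/1 → 3; chars 53.
Subsquare (5′×2.5′, letters a–x): 0.7046/0.0833333 → 8 → i, 0.0477/0.0416667 → 1 → b; chars ib.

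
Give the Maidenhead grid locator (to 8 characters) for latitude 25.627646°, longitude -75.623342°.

FL25ep50

Add 180° to longitude and 90° to latitude: 104.37666, 115.62765.
Field: 104.37666/20 → 5 → F, 115.62765/10 → 11 → L; chars FL.
Square: 4.37666/2 → 2, 5.62765/1 → 5; chars 25.
Subsquare: 0.37666/0.0833333 → 4 → e, 0.62765/0.0416667 → 15 → p; chars ep.
Extended square: 0.04332/0.00833333 → 5, 0.00265/0.00416667 → 0; chars 50.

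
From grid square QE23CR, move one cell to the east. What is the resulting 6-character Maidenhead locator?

QE23dr

Longitude subsquare c = 2; +1 → 3 = d.
The latitude characters are unchanged.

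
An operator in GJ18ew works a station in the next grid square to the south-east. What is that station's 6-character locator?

GJ18fv

Longitude subsquare e = 4; +1 → 5 = f.
Latitude subsquare w = 22; −1 → 21 = v.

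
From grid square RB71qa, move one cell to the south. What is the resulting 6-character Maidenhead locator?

RB70qx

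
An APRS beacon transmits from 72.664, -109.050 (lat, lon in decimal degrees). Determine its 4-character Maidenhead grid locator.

Offset from 180°W / 90°S: lon 70.95°, lat 162.66°.
Field: 70.95/20 → 3 → D, 162.66/10 → 16 → Q; chars DQ.
Square: 10.95/2 → 5, 2.66/1 → 2; chars 52.

DQ52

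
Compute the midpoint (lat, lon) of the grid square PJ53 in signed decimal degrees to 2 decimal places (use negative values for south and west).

Field P=15, J=9: +15·20° lon, +9·10° lat → SW at lon 120°, lat 0°.
Square 5, 3: +5·2° lon, +3·1° lat → SW at lon 130°, lat 3°.
Cell spans 2° lon × 1° lat. Centre is SW corner plus half of each.
latitude 3.50, longitude 131.00.

3.50, 131.00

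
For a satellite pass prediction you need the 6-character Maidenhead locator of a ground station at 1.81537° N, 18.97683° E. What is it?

JJ91lt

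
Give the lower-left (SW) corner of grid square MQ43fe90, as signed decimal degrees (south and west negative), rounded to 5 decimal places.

Field M=12, Q=16: +12·20° lon, +16·10° lat → SW at lon 60°, lat 70°.
Square 4, 3: +4·2° lon, +3·1° lat → SW at lon 68°, lat 73°.
Subsquare f=5, e=4: +5·0.0833333° lon, +4·0.0416667° lat → SW at lon 68.4167°, lat 73.1667°.
Extended square 9, 0: +9·0.00833333° lon, +0·0.00416667° lat → SW at lon 68.4917°, lat 73.1667°.
latitude 73.16667, longitude 68.49167.

73.16667, 68.49167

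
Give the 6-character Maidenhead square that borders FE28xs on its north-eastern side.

FE38at

Longitude subsquare x = 23; +1 → 24, wraps to 0 = a, carry into square.
Longitude square 2; +1 → 3.
Latitude subsquare s = 18; +1 → 19 = t.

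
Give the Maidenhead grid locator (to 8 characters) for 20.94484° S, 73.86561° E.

MG69wb33

Offset from 180°W / 90°S: lon 253.86561°, lat 69.05516°.
Field: lon ⌊253.86561/20⌋ = 12 → M; lat ⌊69.05516/10⌋ = 6 → G.
Square: lon ⌊13.86561/2⌋ = 6; lat ⌊9.05516/1⌋ = 9.
Subsquare: lon ⌊1.86561/0.0833333⌋ = 22 → w; lat ⌊0.05516/0.0416667⌋ = 1 → b.
Extended square: lon ⌊0.03228/0.00833333⌋ = 3; lat ⌊0.01349/0.00416667⌋ = 3.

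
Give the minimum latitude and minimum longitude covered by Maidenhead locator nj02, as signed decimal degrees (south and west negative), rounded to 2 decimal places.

Field N=13, J=9: +13·20° lon, +9·10° lat → SW at lon 80°, lat 0°.
Square 0, 2: +0·2° lon, +2·1° lat → SW at lon 80°, lat 2°.
latitude 2.00, longitude 80.00.

2.00, 80.00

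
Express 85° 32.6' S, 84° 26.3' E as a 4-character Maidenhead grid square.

Add 180° to longitude and 90° to latitude: 264.44, 4.46.
Field: 264.44/20 → 13 → N, 4.46/10 → 0 → A; chars NA.
Square: 4.44/2 → 2, 4.46/1 → 4; chars 24.

NA24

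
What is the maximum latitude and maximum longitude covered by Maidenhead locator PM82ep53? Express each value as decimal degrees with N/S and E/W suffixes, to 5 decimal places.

32.64167° N, 136.38333° E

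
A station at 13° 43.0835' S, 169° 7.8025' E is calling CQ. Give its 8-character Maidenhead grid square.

Shift to the Maidenhead origin (180°W, 90°S): lon 349.13004, lat 76.28194.
Field: lon ⌊349.13004/20⌋ = 17 → R; lat ⌊76.28194/10⌋ = 7 → H.
Square: lon ⌊9.13004/2⌋ = 4; lat ⌊6.28194/1⌋ = 6.
Subsquare: lon ⌊1.13004/0.0833333⌋ = 13 → n; lat ⌊0.28194/0.0416667⌋ = 6 → g.
Extended square: lon ⌊0.04671/0.00833333⌋ = 5; lat ⌊0.03194/0.00416667⌋ = 7.

RH46ng57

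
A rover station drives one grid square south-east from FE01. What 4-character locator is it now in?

Longitude square 0; +1 → 1.
Latitude square 1; −1 → 0.

FE10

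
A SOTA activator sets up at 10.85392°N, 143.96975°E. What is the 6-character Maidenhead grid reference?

QK10xu

Offset from 180°W / 90°S: lon 323.9697°, lat 100.8539°.
Field (20°×10°, letters A–R): lon ⌊323.9697/20⌋ = 16 → Q; lat ⌊100.8539/10⌋ = 10 → K.
Square (2°×1°, digits 0–9): lon ⌊3.9697/2⌋ = 1; lat ⌊0.8539/1⌋ = 0.
Subsquare (5′×2.5′, letters a–x): lon ⌊1.9697/0.0833333⌋ = 23 → x; lat ⌊0.8539/0.0416667⌋ = 20 → u.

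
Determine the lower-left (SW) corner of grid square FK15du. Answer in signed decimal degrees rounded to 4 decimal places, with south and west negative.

Field F=5, K=10: +5·20° lon, +10·10° lat → SW at lon -80°, lat 10°.
Square 1, 5: +1·2° lon, +5·1° lat → SW at lon -78°, lat 15°.
Subsquare d=3, u=20: +3·0.0833333° lon, +20·0.0416667° lat → SW at lon -77.75°, lat 15.8333°.
latitude 15.8333, longitude -77.7500.

15.8333, -77.7500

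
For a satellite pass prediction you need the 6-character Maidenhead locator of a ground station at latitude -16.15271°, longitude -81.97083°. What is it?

EH93au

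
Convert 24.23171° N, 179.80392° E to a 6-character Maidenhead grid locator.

Offset from 180°W / 90°S: lon 359.8039°, lat 114.2317°.
Field: lon ⌊359.8039/20⌋ = 17 → R; lat ⌊114.2317/10⌋ = 11 → L.
Square: lon ⌊19.8039/2⌋ = 9; lat ⌊4.2317/1⌋ = 4.
Subsquare: lon ⌊1.8039/0.0833333⌋ = 21 → v; lat ⌊0.2317/0.0416667⌋ = 5 → f.

RL94vf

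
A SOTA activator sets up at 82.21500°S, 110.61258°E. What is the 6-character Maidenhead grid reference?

OA57hs

Add 180° to longitude and 90° to latitude: 290.6126, 7.7850.
Field (20°×10°, letters A–R): 290.6126/20 → 14 → O, 7.7850/10 → 0 → A; chars OA.
Square (2°×1°, digits 0–9): 10.6126/2 → 5, 7.7850/1 → 7; chars 57.
Subsquare (5′×2.5′, letters a–x): 0.6126/0.0833333 → 7 → h, 0.7850/0.0416667 → 18 → s; chars hs.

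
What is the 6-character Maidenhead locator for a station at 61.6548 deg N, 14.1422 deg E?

JP71bp

Shift to the Maidenhead origin (180°W, 90°S): lon 194.1422, lat 151.6548.
Field: 194.1422/20 → 9 → J, 151.6548/10 → 15 → P; chars JP.
Square: 14.1422/2 → 7, 1.6548/1 → 1; chars 71.
Subsquare: 0.1422/0.0833333 → 1 → b, 0.6548/0.0416667 → 15 → p; chars bp.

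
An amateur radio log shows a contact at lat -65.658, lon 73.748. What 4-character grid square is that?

Add 180° to longitude and 90° to latitude: 253.75, 24.34.
Field: 253.75/20 → 12 → M, 24.34/10 → 2 → C; chars MC.
Square: 13.75/2 → 6, 4.34/1 → 4; chars 64.

MC64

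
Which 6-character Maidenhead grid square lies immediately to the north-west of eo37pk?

Longitude subsquare p = 15; −1 → 14 = o.
Latitude subsquare k = 10; +1 → 11 = l.

EO37ol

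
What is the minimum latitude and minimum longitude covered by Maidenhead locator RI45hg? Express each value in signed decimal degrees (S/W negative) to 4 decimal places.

-4.7500, 168.5833

Field R=17, I=8: +17·20° lon, +8·10° lat → SW at lon 160°, lat -10°.
Square 4, 5: +4·2° lon, +5·1° lat → SW at lon 168°, lat -5°.
Subsquare h=7, g=6: +7·0.0833333° lon, +6·0.0416667° lat → SW at lon 168.583°, lat -4.75°.
latitude -4.7500, longitude 168.5833.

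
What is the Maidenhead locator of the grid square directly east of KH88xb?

KH98ab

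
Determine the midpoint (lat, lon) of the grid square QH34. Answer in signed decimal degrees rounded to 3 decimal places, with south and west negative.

-15.500, 147.000

Field Q=16, H=7: +16·20° lon, +7·10° lat → SW at lon 140°, lat -20°.
Square 3, 4: +3·2° lon, +4·1° lat → SW at lon 146°, lat -16°.
Cell spans 2° lon × 1° lat. Centre is SW corner plus half of each.
latitude -15.500, longitude 147.000.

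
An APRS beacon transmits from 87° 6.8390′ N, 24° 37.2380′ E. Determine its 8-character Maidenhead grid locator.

KR27hc47

Offset from 180°W / 90°S: lon 204.62063°, lat 177.11398°.
Field: 204.62063/20 → 10 → K, 177.11398/10 → 17 → R; chars KR.
Square: 4.62063/2 → 2, 7.11398/1 → 7; chars 27.
Subsquare: 0.62063/0.0833333 → 7 → h, 0.11398/0.0416667 → 2 → c; chars hc.
Extended square: 0.03730/0.00833333 → 4, 0.03065/0.00416667 → 7; chars 47.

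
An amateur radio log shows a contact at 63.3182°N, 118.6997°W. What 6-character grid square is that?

Add 180° to longitude and 90° to latitude: 61.3003, 153.3182.
Field (20°×10°, letters A–R): 61.3003/20 → 3 → D, 153.3182/10 → 15 → P; chars DP.
Square (2°×1°, digits 0–9): 1.3003/2 → 0, 3.3182/1 → 3; chars 03.
Subsquare (5′×2.5′, letters a–x): 1.3003/0.0833333 → 15 → p, 0.3182/0.0416667 → 7 → h; chars ph.

DP03ph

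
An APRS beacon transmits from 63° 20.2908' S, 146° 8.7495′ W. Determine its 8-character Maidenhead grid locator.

BC66wp28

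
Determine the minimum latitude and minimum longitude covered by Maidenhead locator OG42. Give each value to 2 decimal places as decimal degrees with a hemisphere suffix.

Field O=14, G=6: +14·20° lon, +6·10° lat → SW at lon 100°, lat -30°.
Square 4, 2: +4·2° lon, +2·1° lat → SW at lon 108°, lat -28°.
latitude 28.00° S, longitude 108.00° E.

28.00° S, 108.00° E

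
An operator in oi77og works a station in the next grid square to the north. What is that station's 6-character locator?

Latitude subsquare g = 6; +1 → 7 = h.
The longitude characters are unchanged.

OI77oh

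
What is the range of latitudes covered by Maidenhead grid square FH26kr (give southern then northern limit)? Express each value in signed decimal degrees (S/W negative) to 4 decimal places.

Field F=5, H=7: +5·20° lon, +7·10° lat → SW at lon -80°, lat -20°.
Square 2, 6: +2·2° lon, +6·1° lat → SW at lon -76°, lat -14°.
Subsquare k=10, r=17: +10·0.0833333° lon, +17·0.0416667° lat → SW at lon -75.1667°, lat -13.2917°.
Cell spans 0.0833333° lon × 0.0416667° lat.
south -13.2917, north -13.2500.

-13.2917, -13.2500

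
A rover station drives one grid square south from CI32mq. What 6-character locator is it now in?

Latitude subsquare q = 16; −1 → 15 = p.
The longitude characters are unchanged.

CI32mp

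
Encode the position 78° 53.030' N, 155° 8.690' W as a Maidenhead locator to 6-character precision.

BQ28kv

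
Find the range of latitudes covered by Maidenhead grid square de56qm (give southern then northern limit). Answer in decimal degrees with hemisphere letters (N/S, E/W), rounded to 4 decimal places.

43.5000° S, 43.4583° S

Field D=3, E=4: +3·20° lon, +4·10° lat → SW at lon -120°, lat -50°.
Square 5, 6: +5·2° lon, +6·1° lat → SW at lon -110°, lat -44°.
Subsquare q=16, m=12: +16·0.0833333° lon, +12·0.0416667° lat → SW at lon -108.667°, lat -43.5°.
Cell spans 0.0833333° lon × 0.0416667° lat.
south 43.5000° S, north 43.4583° S.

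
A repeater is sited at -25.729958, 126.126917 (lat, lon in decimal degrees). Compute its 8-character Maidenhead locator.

Add 180° to longitude and 90° to latitude: 306.12692, 64.27004.
Field (20°×10°, letters A–R): 306.12692/20 → 15 → P, 64.27004/10 → 6 → G; chars PG.
Square (2°×1°, digits 0–9): 6.12692/2 → 3, 4.27004/1 → 4; chars 34.
Subsquare (5′×2.5′, letters a–x): 0.12692/0.0833333 → 1 → b, 0.27004/0.0416667 → 6 → g; chars bg.
Extended square (30″×15″, digits 0–9): 0.04358/0.00833333 → 5, 0.02004/0.00416667 → 4; chars 54.

PG34bg54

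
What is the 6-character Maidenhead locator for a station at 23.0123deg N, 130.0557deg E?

PL53aa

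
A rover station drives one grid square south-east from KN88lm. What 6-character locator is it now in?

KN88ml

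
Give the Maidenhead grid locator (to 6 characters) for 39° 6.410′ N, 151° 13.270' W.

Shift to the Maidenhead origin (180°W, 90°S): lon 28.7788, lat 129.1068.
Field: lon ⌊28.7788/20⌋ = 1 → B; lat ⌊129.1068/10⌋ = 12 → M.
Square: lon ⌊8.7788/2⌋ = 4; lat ⌊9.1068/1⌋ = 9.
Subsquare: lon ⌊0.7788/0.0833333⌋ = 9 → j; lat ⌊0.1068/0.0416667⌋ = 2 → c.

BM49jc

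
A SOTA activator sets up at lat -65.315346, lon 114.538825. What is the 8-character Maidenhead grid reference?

Add 180° to longitude and 90° to latitude: 294.53882, 24.68465.
Field (20°×10°, letters A–R): lon ⌊294.53882/20⌋ = 14 → O; lat ⌊24.68465/10⌋ = 2 → C.
Square (2°×1°, digits 0–9): lon ⌊14.53882/2⌋ = 7; lat ⌊4.68465/1⌋ = 4.
Subsquare (5′×2.5′, letters a–x): lon ⌊0.53882/0.0833333⌋ = 6 → g; lat ⌊0.68465/0.0416667⌋ = 16 → q.
Extended square (30″×15″, digits 0–9): lon ⌊0.03882/0.00833333⌋ = 4; lat ⌊0.01799/0.00416667⌋ = 4.

OC74gq44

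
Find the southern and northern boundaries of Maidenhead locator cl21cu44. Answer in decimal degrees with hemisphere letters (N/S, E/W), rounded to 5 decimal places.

21.85000° N, 21.85417° N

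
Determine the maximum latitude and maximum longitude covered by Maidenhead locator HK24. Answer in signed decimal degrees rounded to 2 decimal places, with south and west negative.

15.00, -34.00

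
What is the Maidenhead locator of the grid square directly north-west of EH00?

DH91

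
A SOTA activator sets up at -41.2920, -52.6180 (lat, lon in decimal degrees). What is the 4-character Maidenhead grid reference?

GE38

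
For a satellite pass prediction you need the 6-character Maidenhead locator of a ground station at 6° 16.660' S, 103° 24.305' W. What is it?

DI83hr

Offset from 180°W / 90°S: lon 76.5949°, lat 83.7223°.
Field (20°×10°, letters A–R): lon ⌊76.5949/20⌋ = 3 → D; lat ⌊83.7223/10⌋ = 8 → I.
Square (2°×1°, digits 0–9): lon ⌊16.5949/2⌋ = 8; lat ⌊3.7223/1⌋ = 3.
Subsquare (5′×2.5′, letters a–x): lon ⌊0.5949/0.0833333⌋ = 7 → h; lat ⌊0.7223/0.0416667⌋ = 17 → r.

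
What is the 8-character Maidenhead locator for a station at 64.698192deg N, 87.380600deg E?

NP34qq57

Shift to the Maidenhead origin (180°W, 90°S): lon 267.38060, lat 154.69819.
Field (20°×10°, letters A–R): lon ⌊267.38060/20⌋ = 13 → N; lat ⌊154.69819/10⌋ = 15 → P.
Square (2°×1°, digits 0–9): lon ⌊7.38060/2⌋ = 3; lat ⌊4.69819/1⌋ = 4.
Subsquare (5′×2.5′, letters a–x): lon ⌊1.38060/0.0833333⌋ = 16 → q; lat ⌊0.69819/0.0416667⌋ = 16 → q.
Extended square (30″×15″, digits 0–9): lon ⌊0.04727/0.00833333⌋ = 5; lat ⌊0.03153/0.00416667⌋ = 7.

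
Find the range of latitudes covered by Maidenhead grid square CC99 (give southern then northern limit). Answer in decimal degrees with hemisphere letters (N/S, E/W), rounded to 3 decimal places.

Field C=2, C=2: +2·20° lon, +2·10° lat → SW at lon -140°, lat -70°.
Square 9, 9: +9·2° lon, +9·1° lat → SW at lon -122°, lat -61°.
Cell spans 2° lon × 1° lat.
south 61.000° S, north 60.000° S.

61.000° S, 60.000° S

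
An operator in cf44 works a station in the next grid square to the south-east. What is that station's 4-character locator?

CF53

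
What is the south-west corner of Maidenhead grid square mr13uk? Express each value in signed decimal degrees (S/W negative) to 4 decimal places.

83.4167, 63.6667

Field M=12, R=17: +12·20° lon, +17·10° lat → SW at lon 60°, lat 80°.
Square 1, 3: +1·2° lon, +3·1° lat → SW at lon 62°, lat 83°.
Subsquare u=20, k=10: +20·0.0833333° lon, +10·0.0416667° lat → SW at lon 63.6667°, lat 83.4167°.
latitude 83.4167, longitude 63.6667.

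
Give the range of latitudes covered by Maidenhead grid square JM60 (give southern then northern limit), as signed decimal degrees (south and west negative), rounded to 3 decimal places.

Field J=9, M=12: +9·20° lon, +12·10° lat → SW at lon 0°, lat 30°.
Square 6, 0: +6·2° lon, +0·1° lat → SW at lon 12°, lat 30°.
Cell spans 2° lon × 1° lat.
south 30.000, north 31.000.

30.000, 31.000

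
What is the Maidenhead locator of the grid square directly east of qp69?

QP79

Longitude square 6; +1 → 7.
The latitude characters are unchanged.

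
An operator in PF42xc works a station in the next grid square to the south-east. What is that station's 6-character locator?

PF52ab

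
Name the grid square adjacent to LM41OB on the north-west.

LM41nc

Longitude subsquare o = 14; −1 → 13 = n.
Latitude subsquare b = 1; +1 → 2 = c.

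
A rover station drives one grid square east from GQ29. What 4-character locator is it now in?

Longitude square 2; +1 → 3.
The latitude characters are unchanged.

GQ39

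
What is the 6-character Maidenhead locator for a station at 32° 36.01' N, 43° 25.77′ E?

LM12ro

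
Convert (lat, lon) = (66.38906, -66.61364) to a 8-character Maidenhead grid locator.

FP66qj63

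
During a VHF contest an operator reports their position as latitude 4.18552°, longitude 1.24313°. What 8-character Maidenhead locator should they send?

JJ04oe94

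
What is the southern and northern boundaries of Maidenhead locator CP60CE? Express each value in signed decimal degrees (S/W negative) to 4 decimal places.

60.1667, 60.2083

Field C=2, P=15: +2·20° lon, +15·10° lat → SW at lon -140°, lat 60°.
Square 6, 0: +6·2° lon, +0·1° lat → SW at lon -128°, lat 60°.
Subsquare c=2, e=4: +2·0.0833333° lon, +4·0.0416667° lat → SW at lon -127.833°, lat 60.1667°.
Cell spans 0.0833333° lon × 0.0416667° lat.
south 60.1667, north 60.2083.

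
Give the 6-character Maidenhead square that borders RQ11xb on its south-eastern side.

Longitude subsquare x = 23; +1 → 24, wraps to 0 = a, carry into square.
Longitude square 1; +1 → 2.
Latitude subsquare b = 1; −1 → 0 = a.

RQ21aa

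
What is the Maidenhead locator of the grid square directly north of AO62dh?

AO62di

Latitude subsquare h = 7; +1 → 8 = i.
The longitude characters are unchanged.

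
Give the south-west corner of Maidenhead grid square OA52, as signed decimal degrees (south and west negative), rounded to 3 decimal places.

Field O=14, A=0: +14·20° lon, +0·10° lat → SW at lon 100°, lat -90°.
Square 5, 2: +5·2° lon, +2·1° lat → SW at lon 110°, lat -88°.
latitude -88.000, longitude 110.000.

-88.000, 110.000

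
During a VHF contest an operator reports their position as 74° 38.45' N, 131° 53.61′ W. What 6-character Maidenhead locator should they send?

Shift to the Maidenhead origin (180°W, 90°S): lon 48.1065, lat 164.6408.
Field: 48.1065/20 → 2 → C, 164.6408/10 → 16 → Q; chars CQ.
Square: 8.1065/2 → 4, 4.6408/1 → 4; chars 44.
Subsquare: 0.1065/0.0833333 → 1 → b, 0.6408/0.0416667 → 15 → p; chars bp.

CQ44bp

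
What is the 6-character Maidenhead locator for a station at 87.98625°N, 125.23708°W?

Add 180° to longitude and 90° to latitude: 54.7629, 177.9862.
Field: 54.7629/20 → 2 → C, 177.9862/10 → 17 → R; chars CR.
Square: 14.7629/2 → 7, 7.9862/1 → 7; chars 77.
Subsquare: 0.7629/0.0833333 → 9 → j, 0.9862/0.0416667 → 23 → x; chars jx.

CR77jx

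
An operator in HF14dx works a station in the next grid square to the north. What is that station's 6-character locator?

HF15da

Latitude subsquare x = 23; +1 → 24, wraps to 0 = a, carry into square.
Latitude square 4; +1 → 5.
The longitude characters are unchanged.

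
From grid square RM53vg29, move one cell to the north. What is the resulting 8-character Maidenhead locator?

Latitude extended square 9; +1 → 10, wraps to 0, carry into subsquare.
Latitude subsquare g = 6; +1 → 7 = h.
The longitude characters are unchanged.

RM53vh20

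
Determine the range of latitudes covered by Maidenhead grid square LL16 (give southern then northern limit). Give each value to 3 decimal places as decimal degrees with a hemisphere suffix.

26.000° N, 27.000° N

Field L=11, L=11: +11·20° lon, +11·10° lat → SW at lon 40°, lat 20°.
Square 1, 6: +1·2° lon, +6·1° lat → SW at lon 42°, lat 26°.
Cell spans 2° lon × 1° lat.
south 26.000° N, north 27.000° N.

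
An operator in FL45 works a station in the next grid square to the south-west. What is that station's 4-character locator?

FL34

Longitude square 4; −1 → 3.
Latitude square 5; −1 → 4.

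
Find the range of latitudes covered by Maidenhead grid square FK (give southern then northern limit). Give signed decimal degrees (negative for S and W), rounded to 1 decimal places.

10.0, 20.0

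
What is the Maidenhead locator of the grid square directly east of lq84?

Longitude square 8; +1 → 9.
The latitude characters are unchanged.

LQ94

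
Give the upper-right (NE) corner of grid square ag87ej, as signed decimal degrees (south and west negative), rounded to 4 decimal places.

-22.5833, -163.5833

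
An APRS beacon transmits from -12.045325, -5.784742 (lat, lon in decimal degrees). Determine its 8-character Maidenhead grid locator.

Add 180° to longitude and 90° to latitude: 174.21526, 77.95467.
Field: lon ⌊174.21526/20⌋ = 8 → I; lat ⌊77.95467/10⌋ = 7 → H.
Square: lon ⌊14.21526/2⌋ = 7; lat ⌊7.95467/1⌋ = 7.
Subsquare: lon ⌊0.21526/0.0833333⌋ = 2 → c; lat ⌊0.95467/0.0416667⌋ = 22 → w.
Extended square: lon ⌊0.04859/0.00833333⌋ = 5; lat ⌊0.03801/0.00416667⌋ = 9.

IH77cw59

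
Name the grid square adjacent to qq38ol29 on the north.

Latitude extended square 9; +1 → 10, wraps to 0, carry into subsquare.
Latitude subsquare l = 11; +1 → 12 = m.
The longitude characters are unchanged.

QQ38om20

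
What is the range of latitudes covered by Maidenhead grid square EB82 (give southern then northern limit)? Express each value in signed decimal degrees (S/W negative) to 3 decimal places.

-78.000, -77.000

Field E=4, B=1: +4·20° lon, +1·10° lat → SW at lon -100°, lat -80°.
Square 8, 2: +8·2° lon, +2·1° lat → SW at lon -84°, lat -78°.
Cell spans 2° lon × 1° lat.
south -78.000, north -77.000.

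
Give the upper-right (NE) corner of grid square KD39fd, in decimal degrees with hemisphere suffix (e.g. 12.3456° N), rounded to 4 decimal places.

50.8333° S, 26.5000° E

Field K=10, D=3: +10·20° lon, +3·10° lat → SW at lon 20°, lat -60°.
Square 3, 9: +3·2° lon, +9·1° lat → SW at lon 26°, lat -51°.
Subsquare f=5, d=3: +5·0.0833333° lon, +3·0.0416667° lat → SW at lon 26.4167°, lat -50.875°.
Cell spans 0.0833333° lon × 0.0416667° lat. NE corner is SW corner plus one full cell.
latitude 50.8333° S, longitude 26.5000° E.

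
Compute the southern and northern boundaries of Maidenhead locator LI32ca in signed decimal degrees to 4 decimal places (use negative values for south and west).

-8.0000, -7.9583

Field L=11, I=8: +11·20° lon, +8·10° lat → SW at lon 40°, lat -10°.
Square 3, 2: +3·2° lon, +2·1° lat → SW at lon 46°, lat -8°.
Subsquare c=2, a=0: +2·0.0833333° lon, +0·0.0416667° lat → SW at lon 46.1667°, lat -8°.
Cell spans 0.0833333° lon × 0.0416667° lat.
south -8.0000, north -7.9583.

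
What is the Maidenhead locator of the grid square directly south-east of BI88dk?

Longitude subsquare d = 3; +1 → 4 = e.
Latitude subsquare k = 10; −1 → 9 = j.

BI88ej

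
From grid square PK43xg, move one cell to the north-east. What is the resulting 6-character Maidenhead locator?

PK53ah

Longitude subsquare x = 23; +1 → 24, wraps to 0 = a, carry into square.
Longitude square 4; +1 → 5.
Latitude subsquare g = 6; +1 → 7 = h.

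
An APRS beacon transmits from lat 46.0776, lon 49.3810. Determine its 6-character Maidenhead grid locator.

Add 180° to longitude and 90° to latitude: 229.3810, 136.0776.
Field: 229.3810/20 → 11 → L, 136.0776/10 → 13 → N; chars LN.
Square: 9.3810/2 → 4, 6.0776/1 → 6; chars 46.
Subsquare: 1.3810/0.0833333 → 16 → q, 0.0776/0.0416667 → 1 → b; chars qb.

LN46qb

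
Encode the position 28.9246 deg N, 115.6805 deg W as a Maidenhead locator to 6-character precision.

DL28dw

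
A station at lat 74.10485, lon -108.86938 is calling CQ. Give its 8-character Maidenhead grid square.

Offset from 180°W / 90°S: lon 71.13062°, lat 164.10485°.
Field (20°×10°, letters A–R): lon ⌊71.13062/20⌋ = 3 → D; lat ⌊164.10485/10⌋ = 16 → Q.
Square (2°×1°, digits 0–9): lon ⌊11.13062/2⌋ = 5; lat ⌊4.10485/1⌋ = 4.
Subsquare (5′×2.5′, letters a–x): lon ⌊1.13062/0.0833333⌋ = 13 → n; lat ⌊0.10485/0.0416667⌋ = 2 → c.
Extended square (30″×15″, digits 0–9): lon ⌊0.04729/0.00833333⌋ = 5; lat ⌊0.02152/0.00416667⌋ = 5.

DQ54nc55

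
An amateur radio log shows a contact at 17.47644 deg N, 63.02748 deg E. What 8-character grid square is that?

Shift to the Maidenhead origin (180°W, 90°S): lon 243.02748, lat 107.47644.
Field: 243.02748/20 → 12 → M, 107.47644/10 → 10 → K; chars MK.
Square: 3.02748/2 → 1, 7.47644/1 → 7; chars 17.
Subsquare: 1.02748/0.0833333 → 12 → m, 0.47644/0.0416667 → 11 → l; chars ml.
Extended square: 0.02748/0.00833333 → 3, 0.01811/0.00416667 → 4; chars 34.

MK17ml34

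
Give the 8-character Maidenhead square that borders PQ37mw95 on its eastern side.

Longitude extended square 9; +1 → 10, wraps to 0, carry into subsquare.
Longitude subsquare m = 12; +1 → 13 = n.
The latitude characters are unchanged.

PQ37nw05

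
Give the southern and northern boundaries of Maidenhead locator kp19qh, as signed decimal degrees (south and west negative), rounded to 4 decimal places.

69.2917, 69.3333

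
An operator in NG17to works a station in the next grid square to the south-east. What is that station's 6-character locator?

NG17un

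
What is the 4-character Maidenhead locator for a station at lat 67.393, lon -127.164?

CP67

Shift to the Maidenhead origin (180°W, 90°S): lon 52.84, lat 157.39.
Field: lon ⌊52.84/20⌋ = 2 → C; lat ⌊157.39/10⌋ = 15 → P.
Square: lon ⌊12.84/2⌋ = 6; lat ⌊7.39/1⌋ = 7.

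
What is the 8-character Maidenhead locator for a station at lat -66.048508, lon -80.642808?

Shift to the Maidenhead origin (180°W, 90°S): lon 99.35719, lat 23.95149.
Field: 99.35719/20 → 4 → E, 23.95149/10 → 2 → C; chars EC.
Square: 19.35719/2 → 9, 3.95149/1 → 3; chars 93.
Subsquare: 1.35719/0.0833333 → 16 → q, 0.95149/0.0416667 → 22 → w; chars qw.
Extended square: 0.02386/0.00833333 → 2, 0.03483/0.00416667 → 8; chars 28.

EC93qw28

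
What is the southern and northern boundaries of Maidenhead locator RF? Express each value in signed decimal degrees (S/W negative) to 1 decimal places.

-40.0, -30.0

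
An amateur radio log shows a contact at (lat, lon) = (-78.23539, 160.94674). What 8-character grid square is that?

RB01ls33

Shift to the Maidenhead origin (180°W, 90°S): lon 340.94674, lat 11.76461.
Field: 340.94674/20 → 17 → R, 11.76461/10 → 1 → B; chars RB.
Square: 0.94674/2 → 0, 1.76461/1 → 1; chars 01.
Subsquare: 0.94674/0.0833333 → 11 → l, 0.76461/0.0416667 → 18 → s; chars ls.
Extended square: 0.03007/0.00833333 → 3, 0.01461/0.00416667 → 3; chars 33.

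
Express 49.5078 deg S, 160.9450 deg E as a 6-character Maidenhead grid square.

RE00ll

Add 180° to longitude and 90° to latitude: 340.9450, 40.4922.
Field: 340.9450/20 → 17 → R, 40.4922/10 → 4 → E; chars RE.
Square: 0.9450/2 → 0, 0.4922/1 → 0; chars 00.
Subsquare: 0.9450/0.0833333 → 11 → l, 0.4922/0.0416667 → 11 → l; chars ll.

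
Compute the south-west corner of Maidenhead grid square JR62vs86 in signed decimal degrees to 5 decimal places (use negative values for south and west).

82.77500, 13.81667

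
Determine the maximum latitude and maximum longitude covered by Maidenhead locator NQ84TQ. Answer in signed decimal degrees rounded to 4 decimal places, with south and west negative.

Field N=13, Q=16: +13·20° lon, +16·10° lat → SW at lon 80°, lat 70°.
Square 8, 4: +8·2° lon, +4·1° lat → SW at lon 96°, lat 74°.
Subsquare t=19, q=16: +19·0.0833333° lon, +16·0.0416667° lat → SW at lon 97.5833°, lat 74.6667°.
Cell spans 0.0833333° lon × 0.0416667° lat. NE corner is SW corner plus one full cell.
latitude 74.7083, longitude 97.6667.

74.7083, 97.6667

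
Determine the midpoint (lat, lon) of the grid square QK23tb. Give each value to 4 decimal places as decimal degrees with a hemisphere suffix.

Field Q=16, K=10: +16·20° lon, +10·10° lat → SW at lon 140°, lat 10°.
Square 2, 3: +2·2° lon, +3·1° lat → SW at lon 144°, lat 13°.
Subsquare t=19, b=1: +19·0.0833333° lon, +1·0.0416667° lat → SW at lon 145.583°, lat 13.0417°.
Cell spans 0.0833333° lon × 0.0416667° lat. Centre is SW corner plus half of each.
latitude 13.0625° N, longitude 145.6250° E.

13.0625° N, 145.6250° E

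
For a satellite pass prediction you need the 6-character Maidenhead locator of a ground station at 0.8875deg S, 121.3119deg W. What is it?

CI99ic

Shift to the Maidenhead origin (180°W, 90°S): lon 58.6881, lat 89.1125.
Field: 58.6881/20 → 2 → C, 89.1125/10 → 8 → I; chars CI.
Square: 18.6881/2 → 9, 9.1125/1 → 9; chars 99.
Subsquare: 0.6881/0.0833333 → 8 → i, 0.1125/0.0416667 → 2 → c; chars ic.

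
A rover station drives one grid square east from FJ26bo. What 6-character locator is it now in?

Longitude subsquare b = 1; +1 → 2 = c.
The latitude characters are unchanged.

FJ26co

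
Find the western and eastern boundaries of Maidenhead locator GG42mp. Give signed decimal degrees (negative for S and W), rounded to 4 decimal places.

Field G=6, G=6: +6·20° lon, +6·10° lat → SW at lon -60°, lat -30°.
Square 4, 2: +4·2° lon, +2·1° lat → SW at lon -52°, lat -28°.
Subsquare m=12, p=15: +12·0.0833333° lon, +15·0.0416667° lat → SW at lon -51°, lat -27.375°.
Cell spans 0.0833333° lon × 0.0416667° lat.
west -51.0000, east -50.9167.

-51.0000, -50.9167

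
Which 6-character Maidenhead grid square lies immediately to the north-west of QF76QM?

Longitude subsquare q = 16; −1 → 15 = p.
Latitude subsquare m = 12; +1 → 13 = n.

QF76pn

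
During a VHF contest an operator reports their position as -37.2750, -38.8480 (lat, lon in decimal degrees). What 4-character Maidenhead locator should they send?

HF02

Offset from 180°W / 90°S: lon 141.15°, lat 52.73°.
Field: lon ⌊141.15/20⌋ = 7 → H; lat ⌊52.73/10⌋ = 5 → F.
Square: lon ⌊1.15/2⌋ = 0; lat ⌊2.73/1⌋ = 2.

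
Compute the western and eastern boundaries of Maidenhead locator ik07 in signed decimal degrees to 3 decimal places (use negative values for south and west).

Field I=8, K=10: +8·20° lon, +10·10° lat → SW at lon -20°, lat 10°.
Square 0, 7: +0·2° lon, +7·1° lat → SW at lon -20°, lat 17°.
Cell spans 2° lon × 1° lat.
west -20.000, east -18.000.

-20.000, -18.000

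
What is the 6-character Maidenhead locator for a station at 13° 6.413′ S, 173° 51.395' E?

RH66wv

Offset from 180°W / 90°S: lon 353.8566°, lat 76.8931°.
Field (20°×10°, letters A–R): lon ⌊353.8566/20⌋ = 17 → R; lat ⌊76.8931/10⌋ = 7 → H.
Square (2°×1°, digits 0–9): lon ⌊13.8566/2⌋ = 6; lat ⌊6.8931/1⌋ = 6.
Subsquare (5′×2.5′, letters a–x): lon ⌊1.8566/0.0833333⌋ = 22 → w; lat ⌊0.8931/0.0416667⌋ = 21 → v.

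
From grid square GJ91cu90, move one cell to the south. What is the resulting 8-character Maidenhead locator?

GJ91ct99

Latitude extended square 0; −1 → -1, wraps to 9, carry into subsquare.
Latitude subsquare u = 20; −1 → 19 = t.
The longitude characters are unchanged.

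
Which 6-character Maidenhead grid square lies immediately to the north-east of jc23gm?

JC23hn

Longitude subsquare g = 6; +1 → 7 = h.
Latitude subsquare m = 12; +1 → 13 = n.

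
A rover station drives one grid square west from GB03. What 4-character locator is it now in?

Longitude square 0; −1 → -1, wraps to 9, carry into field.
Longitude field G = 6; −1 → 5 = F.
The latitude characters are unchanged.

FB93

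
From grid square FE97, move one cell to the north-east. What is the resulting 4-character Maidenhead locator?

Longitude square 9; +1 → 10, wraps to 0, carry into field.
Longitude field F = 5; +1 → 6 = G.
Latitude square 7; +1 → 8.

GE08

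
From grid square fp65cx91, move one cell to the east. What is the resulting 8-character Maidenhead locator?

FP65dx01

Longitude extended square 9; +1 → 10, wraps to 0, carry into subsquare.
Longitude subsquare c = 2; +1 → 3 = d.
The latitude characters are unchanged.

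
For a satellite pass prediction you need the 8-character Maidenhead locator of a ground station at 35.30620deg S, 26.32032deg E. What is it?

KF34dq86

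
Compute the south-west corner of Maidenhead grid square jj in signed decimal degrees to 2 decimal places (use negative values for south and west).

0.00, 0.00

Field J=9, J=9: +9·20° lon, +9·10° lat → SW at lon 0°, lat 0°.
latitude 0.00, longitude 0.00.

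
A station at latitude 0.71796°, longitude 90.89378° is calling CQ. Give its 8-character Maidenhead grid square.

NJ50kr72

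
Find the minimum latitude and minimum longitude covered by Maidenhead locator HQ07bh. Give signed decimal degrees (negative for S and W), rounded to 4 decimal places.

77.2917, -39.9167

Field H=7, Q=16: +7·20° lon, +16·10° lat → SW at lon -40°, lat 70°.
Square 0, 7: +0·2° lon, +7·1° lat → SW at lon -40°, lat 77°.
Subsquare b=1, h=7: +1·0.0833333° lon, +7·0.0416667° lat → SW at lon -39.9167°, lat 77.2917°.
latitude 77.2917, longitude -39.9167.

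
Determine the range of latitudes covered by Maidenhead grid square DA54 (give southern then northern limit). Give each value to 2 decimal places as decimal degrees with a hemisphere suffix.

86.00° S, 85.00° S

Field D=3, A=0: +3·20° lon, +0·10° lat → SW at lon -120°, lat -90°.
Square 5, 4: +5·2° lon, +4·1° lat → SW at lon -110°, lat -86°.
Cell spans 2° lon × 1° lat.
south 86.00° S, north 85.00° S.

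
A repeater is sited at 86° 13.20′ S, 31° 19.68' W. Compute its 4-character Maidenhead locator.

Add 180° to longitude and 90° to latitude: 148.67, 3.78.
Field: 148.67/20 → 7 → H, 3.78/10 → 0 → A; chars HA.
Square: 8.67/2 → 4, 3.78/1 → 3; chars 43.

HA43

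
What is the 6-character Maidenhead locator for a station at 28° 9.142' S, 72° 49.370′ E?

Offset from 180°W / 90°S: lon 252.8228°, lat 61.8476°.
Field: lon ⌊252.8228/20⌋ = 12 → M; lat ⌊61.8476/10⌋ = 6 → G.
Square: lon ⌊12.8228/2⌋ = 6; lat ⌊1.8476/1⌋ = 1.
Subsquare: lon ⌊0.8228/0.0833333⌋ = 9 → j; lat ⌊0.8476/0.0416667⌋ = 20 → u.

MG61ju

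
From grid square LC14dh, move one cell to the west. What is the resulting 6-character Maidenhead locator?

LC14ch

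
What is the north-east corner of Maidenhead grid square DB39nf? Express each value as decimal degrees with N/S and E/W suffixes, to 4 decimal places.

Field D=3, B=1: +3·20° lon, +1·10° lat → SW at lon -120°, lat -80°.
Square 3, 9: +3·2° lon, +9·1° lat → SW at lon -114°, lat -71°.
Subsquare n=13, f=5: +13·0.0833333° lon, +5·0.0416667° lat → SW at lon -112.917°, lat -70.7917°.
Cell spans 0.0833333° lon × 0.0416667° lat. NE corner is SW corner plus one full cell.
latitude 70.7500° S, longitude 112.8333° W.

70.7500° S, 112.8333° W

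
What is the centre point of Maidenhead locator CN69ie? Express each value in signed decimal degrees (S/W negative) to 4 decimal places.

Field C=2, N=13: +2·20° lon, +13·10° lat → SW at lon -140°, lat 40°.
Square 6, 9: +6·2° lon, +9·1° lat → SW at lon -128°, lat 49°.
Subsquare i=8, e=4: +8·0.0833333° lon, +4·0.0416667° lat → SW at lon -127.333°, lat 49.1667°.
Cell spans 0.0833333° lon × 0.0416667° lat. Centre is SW corner plus half of each.
latitude 49.1875, longitude -127.2917.

49.1875, -127.2917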